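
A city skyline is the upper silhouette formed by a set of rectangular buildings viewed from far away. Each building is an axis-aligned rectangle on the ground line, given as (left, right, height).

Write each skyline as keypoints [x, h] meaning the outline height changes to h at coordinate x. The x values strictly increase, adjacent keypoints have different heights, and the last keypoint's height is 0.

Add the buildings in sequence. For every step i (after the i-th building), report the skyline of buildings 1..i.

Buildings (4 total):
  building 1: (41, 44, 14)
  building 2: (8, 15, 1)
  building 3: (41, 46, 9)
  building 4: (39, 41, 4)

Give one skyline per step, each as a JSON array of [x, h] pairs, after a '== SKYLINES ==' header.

== SKYLINES ==
[[41,14],[44,0]]
[[8,1],[15,0],[41,14],[44,0]]
[[8,1],[15,0],[41,14],[44,9],[46,0]]
[[8,1],[15,0],[39,4],[41,14],[44,9],[46,0]]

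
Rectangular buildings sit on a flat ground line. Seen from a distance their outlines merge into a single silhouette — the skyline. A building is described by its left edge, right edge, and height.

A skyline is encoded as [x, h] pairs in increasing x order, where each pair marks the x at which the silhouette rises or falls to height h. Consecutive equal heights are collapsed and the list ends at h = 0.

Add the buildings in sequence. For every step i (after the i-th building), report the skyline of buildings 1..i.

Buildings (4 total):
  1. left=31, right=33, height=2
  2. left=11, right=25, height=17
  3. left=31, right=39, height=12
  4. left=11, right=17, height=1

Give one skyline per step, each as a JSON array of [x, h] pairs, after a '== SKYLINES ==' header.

== SKYLINES ==
[[31,2],[33,0]]
[[11,17],[25,0],[31,2],[33,0]]
[[11,17],[25,0],[31,12],[39,0]]
[[11,17],[25,0],[31,12],[39,0]]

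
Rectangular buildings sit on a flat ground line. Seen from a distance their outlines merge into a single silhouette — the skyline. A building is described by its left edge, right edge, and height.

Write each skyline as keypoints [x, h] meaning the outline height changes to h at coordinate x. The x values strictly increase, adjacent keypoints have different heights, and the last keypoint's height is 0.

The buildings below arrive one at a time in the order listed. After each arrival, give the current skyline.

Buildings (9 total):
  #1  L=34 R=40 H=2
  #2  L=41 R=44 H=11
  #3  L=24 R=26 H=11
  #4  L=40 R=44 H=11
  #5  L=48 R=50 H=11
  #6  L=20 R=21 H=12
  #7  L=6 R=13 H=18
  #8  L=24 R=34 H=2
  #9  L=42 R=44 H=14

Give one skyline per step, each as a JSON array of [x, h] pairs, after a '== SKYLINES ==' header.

== SKYLINES ==
[[34,2],[40,0]]
[[34,2],[40,0],[41,11],[44,0]]
[[24,11],[26,0],[34,2],[40,0],[41,11],[44,0]]
[[24,11],[26,0],[34,2],[40,11],[44,0]]
[[24,11],[26,0],[34,2],[40,11],[44,0],[48,11],[50,0]]
[[20,12],[21,0],[24,11],[26,0],[34,2],[40,11],[44,0],[48,11],[50,0]]
[[6,18],[13,0],[20,12],[21,0],[24,11],[26,0],[34,2],[40,11],[44,0],[48,11],[50,0]]
[[6,18],[13,0],[20,12],[21,0],[24,11],[26,2],[40,11],[44,0],[48,11],[50,0]]
[[6,18],[13,0],[20,12],[21,0],[24,11],[26,2],[40,11],[42,14],[44,0],[48,11],[50,0]]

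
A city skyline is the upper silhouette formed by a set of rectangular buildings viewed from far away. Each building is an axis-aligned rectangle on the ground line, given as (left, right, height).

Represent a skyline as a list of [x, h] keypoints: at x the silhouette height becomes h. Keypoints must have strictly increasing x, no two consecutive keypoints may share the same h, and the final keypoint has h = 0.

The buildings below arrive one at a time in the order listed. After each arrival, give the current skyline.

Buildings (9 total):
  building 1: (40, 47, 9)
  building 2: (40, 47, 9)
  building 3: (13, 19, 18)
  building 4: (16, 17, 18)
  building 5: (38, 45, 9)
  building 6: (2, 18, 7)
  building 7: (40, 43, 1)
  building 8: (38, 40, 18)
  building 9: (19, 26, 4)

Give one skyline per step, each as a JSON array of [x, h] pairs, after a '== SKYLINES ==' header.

== SKYLINES ==
[[40,9],[47,0]]
[[40,9],[47,0]]
[[13,18],[19,0],[40,9],[47,0]]
[[13,18],[19,0],[40,9],[47,0]]
[[13,18],[19,0],[38,9],[47,0]]
[[2,7],[13,18],[19,0],[38,9],[47,0]]
[[2,7],[13,18],[19,0],[38,9],[47,0]]
[[2,7],[13,18],[19,0],[38,18],[40,9],[47,0]]
[[2,7],[13,18],[19,4],[26,0],[38,18],[40,9],[47,0]]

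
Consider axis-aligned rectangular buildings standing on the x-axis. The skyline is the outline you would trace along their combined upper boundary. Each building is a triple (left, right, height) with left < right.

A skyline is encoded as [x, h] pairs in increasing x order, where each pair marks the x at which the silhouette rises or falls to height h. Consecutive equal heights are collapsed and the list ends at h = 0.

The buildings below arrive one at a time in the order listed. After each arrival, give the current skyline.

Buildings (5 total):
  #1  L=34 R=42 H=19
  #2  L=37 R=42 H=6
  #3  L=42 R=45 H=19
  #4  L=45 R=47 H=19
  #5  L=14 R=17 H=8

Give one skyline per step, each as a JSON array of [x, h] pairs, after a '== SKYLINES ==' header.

== SKYLINES ==
[[34,19],[42,0]]
[[34,19],[42,0]]
[[34,19],[45,0]]
[[34,19],[47,0]]
[[14,8],[17,0],[34,19],[47,0]]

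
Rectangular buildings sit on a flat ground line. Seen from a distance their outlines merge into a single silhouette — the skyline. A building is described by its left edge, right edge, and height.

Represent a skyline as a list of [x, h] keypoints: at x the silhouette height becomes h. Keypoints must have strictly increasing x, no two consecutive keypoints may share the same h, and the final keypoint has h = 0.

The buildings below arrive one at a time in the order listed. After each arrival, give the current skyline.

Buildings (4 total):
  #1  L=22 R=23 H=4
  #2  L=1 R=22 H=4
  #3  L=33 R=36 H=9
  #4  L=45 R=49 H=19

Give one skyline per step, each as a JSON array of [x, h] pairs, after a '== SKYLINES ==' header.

== SKYLINES ==
[[22,4],[23,0]]
[[1,4],[23,0]]
[[1,4],[23,0],[33,9],[36,0]]
[[1,4],[23,0],[33,9],[36,0],[45,19],[49,0]]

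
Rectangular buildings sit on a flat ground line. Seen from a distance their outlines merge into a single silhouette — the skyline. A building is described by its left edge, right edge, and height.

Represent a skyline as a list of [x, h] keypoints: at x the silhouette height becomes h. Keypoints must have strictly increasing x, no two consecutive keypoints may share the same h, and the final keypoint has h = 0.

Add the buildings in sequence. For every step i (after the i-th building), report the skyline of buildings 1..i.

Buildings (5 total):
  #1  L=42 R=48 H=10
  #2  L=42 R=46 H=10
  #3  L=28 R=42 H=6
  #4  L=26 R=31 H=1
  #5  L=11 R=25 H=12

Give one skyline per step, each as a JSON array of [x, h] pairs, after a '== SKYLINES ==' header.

== SKYLINES ==
[[42,10],[48,0]]
[[42,10],[48,0]]
[[28,6],[42,10],[48,0]]
[[26,1],[28,6],[42,10],[48,0]]
[[11,12],[25,0],[26,1],[28,6],[42,10],[48,0]]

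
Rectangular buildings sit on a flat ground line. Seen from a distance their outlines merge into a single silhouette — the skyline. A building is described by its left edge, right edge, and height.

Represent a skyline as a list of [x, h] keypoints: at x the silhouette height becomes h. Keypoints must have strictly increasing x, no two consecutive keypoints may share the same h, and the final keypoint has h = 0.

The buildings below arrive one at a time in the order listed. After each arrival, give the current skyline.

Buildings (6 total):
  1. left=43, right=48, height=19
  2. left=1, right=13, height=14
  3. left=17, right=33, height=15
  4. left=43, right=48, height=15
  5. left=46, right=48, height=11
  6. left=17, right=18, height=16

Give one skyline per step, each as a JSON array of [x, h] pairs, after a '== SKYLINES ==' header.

== SKYLINES ==
[[43,19],[48,0]]
[[1,14],[13,0],[43,19],[48,0]]
[[1,14],[13,0],[17,15],[33,0],[43,19],[48,0]]
[[1,14],[13,0],[17,15],[33,0],[43,19],[48,0]]
[[1,14],[13,0],[17,15],[33,0],[43,19],[48,0]]
[[1,14],[13,0],[17,16],[18,15],[33,0],[43,19],[48,0]]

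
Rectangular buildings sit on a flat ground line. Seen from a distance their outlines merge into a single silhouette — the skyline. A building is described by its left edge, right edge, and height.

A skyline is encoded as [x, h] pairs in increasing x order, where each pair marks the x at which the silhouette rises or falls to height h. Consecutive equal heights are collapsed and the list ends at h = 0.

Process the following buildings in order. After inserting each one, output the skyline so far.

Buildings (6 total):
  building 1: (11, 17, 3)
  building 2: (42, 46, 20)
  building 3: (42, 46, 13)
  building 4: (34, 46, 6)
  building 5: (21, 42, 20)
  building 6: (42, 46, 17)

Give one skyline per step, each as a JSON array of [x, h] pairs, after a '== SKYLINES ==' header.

== SKYLINES ==
[[11,3],[17,0]]
[[11,3],[17,0],[42,20],[46,0]]
[[11,3],[17,0],[42,20],[46,0]]
[[11,3],[17,0],[34,6],[42,20],[46,0]]
[[11,3],[17,0],[21,20],[46,0]]
[[11,3],[17,0],[21,20],[46,0]]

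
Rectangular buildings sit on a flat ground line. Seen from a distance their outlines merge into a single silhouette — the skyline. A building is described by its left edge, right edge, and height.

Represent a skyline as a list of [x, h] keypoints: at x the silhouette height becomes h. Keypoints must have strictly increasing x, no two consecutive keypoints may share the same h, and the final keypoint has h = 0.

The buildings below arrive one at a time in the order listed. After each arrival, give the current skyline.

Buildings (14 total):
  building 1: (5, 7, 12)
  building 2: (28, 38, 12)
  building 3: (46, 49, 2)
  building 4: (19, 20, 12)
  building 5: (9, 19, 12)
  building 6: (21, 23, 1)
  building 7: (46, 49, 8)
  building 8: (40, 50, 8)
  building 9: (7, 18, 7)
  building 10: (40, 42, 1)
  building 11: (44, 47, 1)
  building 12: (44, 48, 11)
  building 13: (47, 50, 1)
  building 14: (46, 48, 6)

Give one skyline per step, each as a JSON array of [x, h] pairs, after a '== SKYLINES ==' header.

== SKYLINES ==
[[5,12],[7,0]]
[[5,12],[7,0],[28,12],[38,0]]
[[5,12],[7,0],[28,12],[38,0],[46,2],[49,0]]
[[5,12],[7,0],[19,12],[20,0],[28,12],[38,0],[46,2],[49,0]]
[[5,12],[7,0],[9,12],[20,0],[28,12],[38,0],[46,2],[49,0]]
[[5,12],[7,0],[9,12],[20,0],[21,1],[23,0],[28,12],[38,0],[46,2],[49,0]]
[[5,12],[7,0],[9,12],[20,0],[21,1],[23,0],[28,12],[38,0],[46,8],[49,0]]
[[5,12],[7,0],[9,12],[20,0],[21,1],[23,0],[28,12],[38,0],[40,8],[50,0]]
[[5,12],[7,7],[9,12],[20,0],[21,1],[23,0],[28,12],[38,0],[40,8],[50,0]]
[[5,12],[7,7],[9,12],[20,0],[21,1],[23,0],[28,12],[38,0],[40,8],[50,0]]
[[5,12],[7,7],[9,12],[20,0],[21,1],[23,0],[28,12],[38,0],[40,8],[50,0]]
[[5,12],[7,7],[9,12],[20,0],[21,1],[23,0],[28,12],[38,0],[40,8],[44,11],[48,8],[50,0]]
[[5,12],[7,7],[9,12],[20,0],[21,1],[23,0],[28,12],[38,0],[40,8],[44,11],[48,8],[50,0]]
[[5,12],[7,7],[9,12],[20,0],[21,1],[23,0],[28,12],[38,0],[40,8],[44,11],[48,8],[50,0]]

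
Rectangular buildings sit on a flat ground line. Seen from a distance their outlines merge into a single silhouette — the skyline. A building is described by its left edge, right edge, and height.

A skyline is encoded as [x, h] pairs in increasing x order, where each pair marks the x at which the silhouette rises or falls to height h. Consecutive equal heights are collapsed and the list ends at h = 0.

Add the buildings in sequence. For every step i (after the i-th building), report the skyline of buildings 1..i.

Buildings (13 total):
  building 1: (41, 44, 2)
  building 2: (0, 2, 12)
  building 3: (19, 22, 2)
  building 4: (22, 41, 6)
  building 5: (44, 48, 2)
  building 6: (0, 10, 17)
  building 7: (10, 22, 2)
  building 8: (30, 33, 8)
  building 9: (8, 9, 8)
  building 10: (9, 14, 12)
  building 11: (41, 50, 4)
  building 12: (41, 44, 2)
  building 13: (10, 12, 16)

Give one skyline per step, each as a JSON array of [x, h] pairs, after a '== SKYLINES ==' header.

== SKYLINES ==
[[41,2],[44,0]]
[[0,12],[2,0],[41,2],[44,0]]
[[0,12],[2,0],[19,2],[22,0],[41,2],[44,0]]
[[0,12],[2,0],[19,2],[22,6],[41,2],[44,0]]
[[0,12],[2,0],[19,2],[22,6],[41,2],[48,0]]
[[0,17],[10,0],[19,2],[22,6],[41,2],[48,0]]
[[0,17],[10,2],[22,6],[41,2],[48,0]]
[[0,17],[10,2],[22,6],[30,8],[33,6],[41,2],[48,0]]
[[0,17],[10,2],[22,6],[30,8],[33,6],[41,2],[48,0]]
[[0,17],[10,12],[14,2],[22,6],[30,8],[33,6],[41,2],[48,0]]
[[0,17],[10,12],[14,2],[22,6],[30,8],[33,6],[41,4],[50,0]]
[[0,17],[10,12],[14,2],[22,6],[30,8],[33,6],[41,4],[50,0]]
[[0,17],[10,16],[12,12],[14,2],[22,6],[30,8],[33,6],[41,4],[50,0]]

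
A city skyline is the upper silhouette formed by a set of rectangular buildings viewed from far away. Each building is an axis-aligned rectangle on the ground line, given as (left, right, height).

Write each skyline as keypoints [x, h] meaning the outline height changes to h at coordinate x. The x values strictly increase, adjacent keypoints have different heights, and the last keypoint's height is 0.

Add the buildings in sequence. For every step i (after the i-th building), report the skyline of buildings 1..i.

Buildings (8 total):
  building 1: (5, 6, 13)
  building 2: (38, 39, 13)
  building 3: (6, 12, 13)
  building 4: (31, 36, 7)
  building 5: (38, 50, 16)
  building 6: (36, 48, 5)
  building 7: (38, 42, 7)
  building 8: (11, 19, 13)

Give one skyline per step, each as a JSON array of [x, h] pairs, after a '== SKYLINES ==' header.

== SKYLINES ==
[[5,13],[6,0]]
[[5,13],[6,0],[38,13],[39,0]]
[[5,13],[12,0],[38,13],[39,0]]
[[5,13],[12,0],[31,7],[36,0],[38,13],[39,0]]
[[5,13],[12,0],[31,7],[36,0],[38,16],[50,0]]
[[5,13],[12,0],[31,7],[36,5],[38,16],[50,0]]
[[5,13],[12,0],[31,7],[36,5],[38,16],[50,0]]
[[5,13],[19,0],[31,7],[36,5],[38,16],[50,0]]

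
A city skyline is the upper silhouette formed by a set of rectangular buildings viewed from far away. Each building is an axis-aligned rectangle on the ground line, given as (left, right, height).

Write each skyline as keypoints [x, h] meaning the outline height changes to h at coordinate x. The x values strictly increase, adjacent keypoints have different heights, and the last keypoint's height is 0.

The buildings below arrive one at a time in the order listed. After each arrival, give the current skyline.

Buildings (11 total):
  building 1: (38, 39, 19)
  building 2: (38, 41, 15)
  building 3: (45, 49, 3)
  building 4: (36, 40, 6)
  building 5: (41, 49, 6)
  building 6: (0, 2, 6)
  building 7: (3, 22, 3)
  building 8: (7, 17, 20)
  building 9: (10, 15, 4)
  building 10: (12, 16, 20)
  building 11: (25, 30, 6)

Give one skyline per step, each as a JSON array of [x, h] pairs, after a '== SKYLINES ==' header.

== SKYLINES ==
[[38,19],[39,0]]
[[38,19],[39,15],[41,0]]
[[38,19],[39,15],[41,0],[45,3],[49,0]]
[[36,6],[38,19],[39,15],[41,0],[45,3],[49,0]]
[[36,6],[38,19],[39,15],[41,6],[49,0]]
[[0,6],[2,0],[36,6],[38,19],[39,15],[41,6],[49,0]]
[[0,6],[2,0],[3,3],[22,0],[36,6],[38,19],[39,15],[41,6],[49,0]]
[[0,6],[2,0],[3,3],[7,20],[17,3],[22,0],[36,6],[38,19],[39,15],[41,6],[49,0]]
[[0,6],[2,0],[3,3],[7,20],[17,3],[22,0],[36,6],[38,19],[39,15],[41,6],[49,0]]
[[0,6],[2,0],[3,3],[7,20],[17,3],[22,0],[36,6],[38,19],[39,15],[41,6],[49,0]]
[[0,6],[2,0],[3,3],[7,20],[17,3],[22,0],[25,6],[30,0],[36,6],[38,19],[39,15],[41,6],[49,0]]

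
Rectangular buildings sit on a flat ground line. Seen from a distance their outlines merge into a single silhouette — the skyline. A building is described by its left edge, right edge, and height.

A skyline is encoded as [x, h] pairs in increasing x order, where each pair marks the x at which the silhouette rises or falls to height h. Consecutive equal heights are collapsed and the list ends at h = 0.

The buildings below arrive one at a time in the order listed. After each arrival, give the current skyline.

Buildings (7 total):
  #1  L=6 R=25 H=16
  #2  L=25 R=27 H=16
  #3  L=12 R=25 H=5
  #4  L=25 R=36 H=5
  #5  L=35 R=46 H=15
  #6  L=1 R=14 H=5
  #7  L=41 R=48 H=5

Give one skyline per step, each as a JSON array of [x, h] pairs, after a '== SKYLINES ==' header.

== SKYLINES ==
[[6,16],[25,0]]
[[6,16],[27,0]]
[[6,16],[27,0]]
[[6,16],[27,5],[36,0]]
[[6,16],[27,5],[35,15],[46,0]]
[[1,5],[6,16],[27,5],[35,15],[46,0]]
[[1,5],[6,16],[27,5],[35,15],[46,5],[48,0]]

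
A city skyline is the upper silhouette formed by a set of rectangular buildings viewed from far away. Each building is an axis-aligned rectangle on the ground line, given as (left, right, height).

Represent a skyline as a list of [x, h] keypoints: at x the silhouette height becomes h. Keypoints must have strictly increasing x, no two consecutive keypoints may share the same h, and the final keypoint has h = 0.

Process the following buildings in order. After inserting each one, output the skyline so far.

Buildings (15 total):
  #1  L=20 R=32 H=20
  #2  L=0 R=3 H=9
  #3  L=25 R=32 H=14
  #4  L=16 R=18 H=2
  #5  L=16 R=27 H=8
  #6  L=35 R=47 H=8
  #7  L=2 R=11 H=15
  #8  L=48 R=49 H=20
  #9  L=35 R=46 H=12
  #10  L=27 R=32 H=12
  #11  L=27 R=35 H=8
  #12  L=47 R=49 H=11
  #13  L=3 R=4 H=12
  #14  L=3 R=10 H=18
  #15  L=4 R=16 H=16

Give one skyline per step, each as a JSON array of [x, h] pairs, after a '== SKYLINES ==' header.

== SKYLINES ==
[[20,20],[32,0]]
[[0,9],[3,0],[20,20],[32,0]]
[[0,9],[3,0],[20,20],[32,0]]
[[0,9],[3,0],[16,2],[18,0],[20,20],[32,0]]
[[0,9],[3,0],[16,8],[20,20],[32,0]]
[[0,9],[3,0],[16,8],[20,20],[32,0],[35,8],[47,0]]
[[0,9],[2,15],[11,0],[16,8],[20,20],[32,0],[35,8],[47,0]]
[[0,9],[2,15],[11,0],[16,8],[20,20],[32,0],[35,8],[47,0],[48,20],[49,0]]
[[0,9],[2,15],[11,0],[16,8],[20,20],[32,0],[35,12],[46,8],[47,0],[48,20],[49,0]]
[[0,9],[2,15],[11,0],[16,8],[20,20],[32,0],[35,12],[46,8],[47,0],[48,20],[49,0]]
[[0,9],[2,15],[11,0],[16,8],[20,20],[32,8],[35,12],[46,8],[47,0],[48,20],[49,0]]
[[0,9],[2,15],[11,0],[16,8],[20,20],[32,8],[35,12],[46,8],[47,11],[48,20],[49,0]]
[[0,9],[2,15],[11,0],[16,8],[20,20],[32,8],[35,12],[46,8],[47,11],[48,20],[49,0]]
[[0,9],[2,15],[3,18],[10,15],[11,0],[16,8],[20,20],[32,8],[35,12],[46,8],[47,11],[48,20],[49,0]]
[[0,9],[2,15],[3,18],[10,16],[16,8],[20,20],[32,8],[35,12],[46,8],[47,11],[48,20],[49,0]]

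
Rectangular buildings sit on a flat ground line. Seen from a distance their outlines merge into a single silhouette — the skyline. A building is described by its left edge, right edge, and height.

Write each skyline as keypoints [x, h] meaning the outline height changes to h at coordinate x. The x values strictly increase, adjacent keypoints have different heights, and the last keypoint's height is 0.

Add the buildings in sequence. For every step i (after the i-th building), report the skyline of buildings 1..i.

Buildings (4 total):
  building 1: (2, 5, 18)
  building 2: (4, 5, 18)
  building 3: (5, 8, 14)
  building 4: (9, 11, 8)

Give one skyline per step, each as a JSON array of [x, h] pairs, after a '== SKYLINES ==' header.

== SKYLINES ==
[[2,18],[5,0]]
[[2,18],[5,0]]
[[2,18],[5,14],[8,0]]
[[2,18],[5,14],[8,0],[9,8],[11,0]]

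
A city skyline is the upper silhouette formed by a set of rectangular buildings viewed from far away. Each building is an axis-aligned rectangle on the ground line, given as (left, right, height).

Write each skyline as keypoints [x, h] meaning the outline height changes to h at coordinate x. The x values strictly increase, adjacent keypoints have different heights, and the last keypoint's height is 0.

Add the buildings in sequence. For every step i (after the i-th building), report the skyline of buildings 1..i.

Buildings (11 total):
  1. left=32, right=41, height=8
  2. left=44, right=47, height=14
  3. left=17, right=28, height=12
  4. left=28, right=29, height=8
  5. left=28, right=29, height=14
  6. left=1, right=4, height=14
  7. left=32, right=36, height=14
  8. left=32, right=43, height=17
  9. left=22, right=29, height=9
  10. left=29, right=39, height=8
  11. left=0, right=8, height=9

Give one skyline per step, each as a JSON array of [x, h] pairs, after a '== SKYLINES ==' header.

== SKYLINES ==
[[32,8],[41,0]]
[[32,8],[41,0],[44,14],[47,0]]
[[17,12],[28,0],[32,8],[41,0],[44,14],[47,0]]
[[17,12],[28,8],[29,0],[32,8],[41,0],[44,14],[47,0]]
[[17,12],[28,14],[29,0],[32,8],[41,0],[44,14],[47,0]]
[[1,14],[4,0],[17,12],[28,14],[29,0],[32,8],[41,0],[44,14],[47,0]]
[[1,14],[4,0],[17,12],[28,14],[29,0],[32,14],[36,8],[41,0],[44,14],[47,0]]
[[1,14],[4,0],[17,12],[28,14],[29,0],[32,17],[43,0],[44,14],[47,0]]
[[1,14],[4,0],[17,12],[28,14],[29,0],[32,17],[43,0],[44,14],[47,0]]
[[1,14],[4,0],[17,12],[28,14],[29,8],[32,17],[43,0],[44,14],[47,0]]
[[0,9],[1,14],[4,9],[8,0],[17,12],[28,14],[29,8],[32,17],[43,0],[44,14],[47,0]]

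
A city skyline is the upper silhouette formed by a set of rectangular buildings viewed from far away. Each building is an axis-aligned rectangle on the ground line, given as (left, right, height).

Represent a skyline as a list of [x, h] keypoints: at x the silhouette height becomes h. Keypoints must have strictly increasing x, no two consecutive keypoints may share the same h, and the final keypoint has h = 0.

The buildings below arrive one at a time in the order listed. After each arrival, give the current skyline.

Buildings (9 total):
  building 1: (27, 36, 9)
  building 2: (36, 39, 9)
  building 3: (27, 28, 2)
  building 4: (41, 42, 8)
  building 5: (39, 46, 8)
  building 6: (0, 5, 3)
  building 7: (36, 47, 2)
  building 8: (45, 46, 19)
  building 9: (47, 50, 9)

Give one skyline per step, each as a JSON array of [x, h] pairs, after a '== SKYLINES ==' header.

== SKYLINES ==
[[27,9],[36,0]]
[[27,9],[39,0]]
[[27,9],[39,0]]
[[27,9],[39,0],[41,8],[42,0]]
[[27,9],[39,8],[46,0]]
[[0,3],[5,0],[27,9],[39,8],[46,0]]
[[0,3],[5,0],[27,9],[39,8],[46,2],[47,0]]
[[0,3],[5,0],[27,9],[39,8],[45,19],[46,2],[47,0]]
[[0,3],[5,0],[27,9],[39,8],[45,19],[46,2],[47,9],[50,0]]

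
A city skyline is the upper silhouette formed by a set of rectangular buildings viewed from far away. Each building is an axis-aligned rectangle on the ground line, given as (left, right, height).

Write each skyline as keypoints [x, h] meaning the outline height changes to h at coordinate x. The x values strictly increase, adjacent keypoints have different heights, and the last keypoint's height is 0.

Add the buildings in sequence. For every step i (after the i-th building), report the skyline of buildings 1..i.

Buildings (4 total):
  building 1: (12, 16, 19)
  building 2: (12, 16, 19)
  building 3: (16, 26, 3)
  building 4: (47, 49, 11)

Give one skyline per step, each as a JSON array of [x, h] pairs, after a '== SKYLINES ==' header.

== SKYLINES ==
[[12,19],[16,0]]
[[12,19],[16,0]]
[[12,19],[16,3],[26,0]]
[[12,19],[16,3],[26,0],[47,11],[49,0]]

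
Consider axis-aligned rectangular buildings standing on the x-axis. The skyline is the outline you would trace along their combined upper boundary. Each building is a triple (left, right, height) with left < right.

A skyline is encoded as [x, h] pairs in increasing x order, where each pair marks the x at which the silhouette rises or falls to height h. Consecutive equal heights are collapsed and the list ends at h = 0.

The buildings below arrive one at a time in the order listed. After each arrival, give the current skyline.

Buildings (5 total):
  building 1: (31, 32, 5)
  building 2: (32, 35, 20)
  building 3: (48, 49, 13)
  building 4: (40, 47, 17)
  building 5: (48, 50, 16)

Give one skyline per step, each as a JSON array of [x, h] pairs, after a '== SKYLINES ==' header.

== SKYLINES ==
[[31,5],[32,0]]
[[31,5],[32,20],[35,0]]
[[31,5],[32,20],[35,0],[48,13],[49,0]]
[[31,5],[32,20],[35,0],[40,17],[47,0],[48,13],[49,0]]
[[31,5],[32,20],[35,0],[40,17],[47,0],[48,16],[50,0]]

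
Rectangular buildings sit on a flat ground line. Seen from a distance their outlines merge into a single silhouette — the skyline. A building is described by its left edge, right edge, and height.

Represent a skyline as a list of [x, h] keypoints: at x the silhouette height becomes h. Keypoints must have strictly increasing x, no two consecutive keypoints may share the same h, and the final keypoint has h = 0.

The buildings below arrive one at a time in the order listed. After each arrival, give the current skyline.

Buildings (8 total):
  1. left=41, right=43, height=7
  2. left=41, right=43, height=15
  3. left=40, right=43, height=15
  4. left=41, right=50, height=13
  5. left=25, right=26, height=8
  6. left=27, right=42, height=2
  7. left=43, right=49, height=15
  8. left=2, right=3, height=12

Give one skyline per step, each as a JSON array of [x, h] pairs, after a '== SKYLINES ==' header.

== SKYLINES ==
[[41,7],[43,0]]
[[41,15],[43,0]]
[[40,15],[43,0]]
[[40,15],[43,13],[50,0]]
[[25,8],[26,0],[40,15],[43,13],[50,0]]
[[25,8],[26,0],[27,2],[40,15],[43,13],[50,0]]
[[25,8],[26,0],[27,2],[40,15],[49,13],[50,0]]
[[2,12],[3,0],[25,8],[26,0],[27,2],[40,15],[49,13],[50,0]]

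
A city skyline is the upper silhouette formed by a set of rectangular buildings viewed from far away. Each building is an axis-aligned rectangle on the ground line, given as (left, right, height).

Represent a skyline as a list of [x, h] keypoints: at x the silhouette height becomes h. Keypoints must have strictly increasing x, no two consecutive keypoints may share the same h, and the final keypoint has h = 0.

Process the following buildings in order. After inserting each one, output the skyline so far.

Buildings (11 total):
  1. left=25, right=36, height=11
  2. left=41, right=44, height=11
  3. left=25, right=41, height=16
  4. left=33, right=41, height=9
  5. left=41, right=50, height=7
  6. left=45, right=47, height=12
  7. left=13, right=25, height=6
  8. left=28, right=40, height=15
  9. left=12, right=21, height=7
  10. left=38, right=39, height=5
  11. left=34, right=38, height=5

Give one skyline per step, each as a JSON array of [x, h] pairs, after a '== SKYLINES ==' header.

== SKYLINES ==
[[25,11],[36,0]]
[[25,11],[36,0],[41,11],[44,0]]
[[25,16],[41,11],[44,0]]
[[25,16],[41,11],[44,0]]
[[25,16],[41,11],[44,7],[50,0]]
[[25,16],[41,11],[44,7],[45,12],[47,7],[50,0]]
[[13,6],[25,16],[41,11],[44,7],[45,12],[47,7],[50,0]]
[[13,6],[25,16],[41,11],[44,7],[45,12],[47,7],[50,0]]
[[12,7],[21,6],[25,16],[41,11],[44,7],[45,12],[47,7],[50,0]]
[[12,7],[21,6],[25,16],[41,11],[44,7],[45,12],[47,7],[50,0]]
[[12,7],[21,6],[25,16],[41,11],[44,7],[45,12],[47,7],[50,0]]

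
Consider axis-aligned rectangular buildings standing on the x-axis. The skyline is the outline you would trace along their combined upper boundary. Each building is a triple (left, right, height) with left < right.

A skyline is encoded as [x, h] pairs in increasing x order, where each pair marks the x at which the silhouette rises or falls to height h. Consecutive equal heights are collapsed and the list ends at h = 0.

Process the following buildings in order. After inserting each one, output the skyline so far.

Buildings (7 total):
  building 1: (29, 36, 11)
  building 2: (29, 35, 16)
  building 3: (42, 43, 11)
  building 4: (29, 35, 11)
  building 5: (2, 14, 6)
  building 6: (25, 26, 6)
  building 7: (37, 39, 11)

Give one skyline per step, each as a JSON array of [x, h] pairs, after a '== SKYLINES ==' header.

== SKYLINES ==
[[29,11],[36,0]]
[[29,16],[35,11],[36,0]]
[[29,16],[35,11],[36,0],[42,11],[43,0]]
[[29,16],[35,11],[36,0],[42,11],[43,0]]
[[2,6],[14,0],[29,16],[35,11],[36,0],[42,11],[43,0]]
[[2,6],[14,0],[25,6],[26,0],[29,16],[35,11],[36,0],[42,11],[43,0]]
[[2,6],[14,0],[25,6],[26,0],[29,16],[35,11],[36,0],[37,11],[39,0],[42,11],[43,0]]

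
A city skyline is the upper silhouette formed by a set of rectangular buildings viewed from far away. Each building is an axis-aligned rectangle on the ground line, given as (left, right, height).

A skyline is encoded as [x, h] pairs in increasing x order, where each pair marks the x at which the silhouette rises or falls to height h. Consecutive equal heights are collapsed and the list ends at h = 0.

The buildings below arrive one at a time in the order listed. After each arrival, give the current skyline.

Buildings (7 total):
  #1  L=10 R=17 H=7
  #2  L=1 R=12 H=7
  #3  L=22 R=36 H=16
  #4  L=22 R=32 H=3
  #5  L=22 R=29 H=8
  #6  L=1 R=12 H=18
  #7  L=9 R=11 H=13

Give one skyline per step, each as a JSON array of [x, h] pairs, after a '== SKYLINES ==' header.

== SKYLINES ==
[[10,7],[17,0]]
[[1,7],[17,0]]
[[1,7],[17,0],[22,16],[36,0]]
[[1,7],[17,0],[22,16],[36,0]]
[[1,7],[17,0],[22,16],[36,0]]
[[1,18],[12,7],[17,0],[22,16],[36,0]]
[[1,18],[12,7],[17,0],[22,16],[36,0]]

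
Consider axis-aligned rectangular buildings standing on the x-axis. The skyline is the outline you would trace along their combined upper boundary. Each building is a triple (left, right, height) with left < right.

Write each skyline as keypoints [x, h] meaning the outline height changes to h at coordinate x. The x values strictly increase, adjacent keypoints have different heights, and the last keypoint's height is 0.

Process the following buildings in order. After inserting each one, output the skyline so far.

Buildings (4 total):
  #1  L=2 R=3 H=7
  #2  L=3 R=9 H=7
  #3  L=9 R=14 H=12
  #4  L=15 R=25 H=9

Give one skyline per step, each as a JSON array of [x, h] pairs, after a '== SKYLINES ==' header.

== SKYLINES ==
[[2,7],[3,0]]
[[2,7],[9,0]]
[[2,7],[9,12],[14,0]]
[[2,7],[9,12],[14,0],[15,9],[25,0]]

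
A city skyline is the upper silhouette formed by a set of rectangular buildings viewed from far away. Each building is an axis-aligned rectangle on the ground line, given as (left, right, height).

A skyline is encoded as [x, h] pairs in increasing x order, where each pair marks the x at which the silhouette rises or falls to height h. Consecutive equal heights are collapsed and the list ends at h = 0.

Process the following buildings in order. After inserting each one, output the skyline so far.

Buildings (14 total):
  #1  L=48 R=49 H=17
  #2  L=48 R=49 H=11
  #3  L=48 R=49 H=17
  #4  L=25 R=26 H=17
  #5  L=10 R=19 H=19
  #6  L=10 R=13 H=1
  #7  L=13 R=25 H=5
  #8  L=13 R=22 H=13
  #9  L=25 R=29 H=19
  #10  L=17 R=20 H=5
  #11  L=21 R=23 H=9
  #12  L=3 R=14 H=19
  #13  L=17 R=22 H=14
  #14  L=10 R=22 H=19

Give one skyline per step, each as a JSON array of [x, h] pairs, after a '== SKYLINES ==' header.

== SKYLINES ==
[[48,17],[49,0]]
[[48,17],[49,0]]
[[48,17],[49,0]]
[[25,17],[26,0],[48,17],[49,0]]
[[10,19],[19,0],[25,17],[26,0],[48,17],[49,0]]
[[10,19],[19,0],[25,17],[26,0],[48,17],[49,0]]
[[10,19],[19,5],[25,17],[26,0],[48,17],[49,0]]
[[10,19],[19,13],[22,5],[25,17],[26,0],[48,17],[49,0]]
[[10,19],[19,13],[22,5],[25,19],[29,0],[48,17],[49,0]]
[[10,19],[19,13],[22,5],[25,19],[29,0],[48,17],[49,0]]
[[10,19],[19,13],[22,9],[23,5],[25,19],[29,0],[48,17],[49,0]]
[[3,19],[19,13],[22,9],[23,5],[25,19],[29,0],[48,17],[49,0]]
[[3,19],[19,14],[22,9],[23,5],[25,19],[29,0],[48,17],[49,0]]
[[3,19],[22,9],[23,5],[25,19],[29,0],[48,17],[49,0]]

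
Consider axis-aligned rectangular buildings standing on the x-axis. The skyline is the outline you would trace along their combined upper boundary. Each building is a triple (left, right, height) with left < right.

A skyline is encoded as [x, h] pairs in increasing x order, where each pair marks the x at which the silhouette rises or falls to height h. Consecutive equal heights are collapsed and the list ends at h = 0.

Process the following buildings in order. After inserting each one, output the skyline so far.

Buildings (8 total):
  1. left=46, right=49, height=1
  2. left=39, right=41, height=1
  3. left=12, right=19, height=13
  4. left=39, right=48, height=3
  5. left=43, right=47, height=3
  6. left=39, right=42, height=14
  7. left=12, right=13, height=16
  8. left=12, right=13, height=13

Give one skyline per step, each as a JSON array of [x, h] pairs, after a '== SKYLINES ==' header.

== SKYLINES ==
[[46,1],[49,0]]
[[39,1],[41,0],[46,1],[49,0]]
[[12,13],[19,0],[39,1],[41,0],[46,1],[49,0]]
[[12,13],[19,0],[39,3],[48,1],[49,0]]
[[12,13],[19,0],[39,3],[48,1],[49,0]]
[[12,13],[19,0],[39,14],[42,3],[48,1],[49,0]]
[[12,16],[13,13],[19,0],[39,14],[42,3],[48,1],[49,0]]
[[12,16],[13,13],[19,0],[39,14],[42,3],[48,1],[49,0]]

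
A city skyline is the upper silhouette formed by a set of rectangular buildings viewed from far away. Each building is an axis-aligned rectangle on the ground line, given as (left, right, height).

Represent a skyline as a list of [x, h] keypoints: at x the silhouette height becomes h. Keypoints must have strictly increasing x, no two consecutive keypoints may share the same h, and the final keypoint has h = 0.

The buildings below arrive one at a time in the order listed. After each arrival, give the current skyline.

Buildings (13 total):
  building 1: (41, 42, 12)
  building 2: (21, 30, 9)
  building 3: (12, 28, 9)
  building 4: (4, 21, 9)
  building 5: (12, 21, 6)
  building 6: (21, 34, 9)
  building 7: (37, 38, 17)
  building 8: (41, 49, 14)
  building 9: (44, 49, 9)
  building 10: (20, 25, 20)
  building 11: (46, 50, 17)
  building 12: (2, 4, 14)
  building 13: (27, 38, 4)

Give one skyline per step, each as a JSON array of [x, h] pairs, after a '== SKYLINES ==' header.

== SKYLINES ==
[[41,12],[42,0]]
[[21,9],[30,0],[41,12],[42,0]]
[[12,9],[30,0],[41,12],[42,0]]
[[4,9],[30,0],[41,12],[42,0]]
[[4,9],[30,0],[41,12],[42,0]]
[[4,9],[34,0],[41,12],[42,0]]
[[4,9],[34,0],[37,17],[38,0],[41,12],[42,0]]
[[4,9],[34,0],[37,17],[38,0],[41,14],[49,0]]
[[4,9],[34,0],[37,17],[38,0],[41,14],[49,0]]
[[4,9],[20,20],[25,9],[34,0],[37,17],[38,0],[41,14],[49,0]]
[[4,9],[20,20],[25,9],[34,0],[37,17],[38,0],[41,14],[46,17],[50,0]]
[[2,14],[4,9],[20,20],[25,9],[34,0],[37,17],[38,0],[41,14],[46,17],[50,0]]
[[2,14],[4,9],[20,20],[25,9],[34,4],[37,17],[38,0],[41,14],[46,17],[50,0]]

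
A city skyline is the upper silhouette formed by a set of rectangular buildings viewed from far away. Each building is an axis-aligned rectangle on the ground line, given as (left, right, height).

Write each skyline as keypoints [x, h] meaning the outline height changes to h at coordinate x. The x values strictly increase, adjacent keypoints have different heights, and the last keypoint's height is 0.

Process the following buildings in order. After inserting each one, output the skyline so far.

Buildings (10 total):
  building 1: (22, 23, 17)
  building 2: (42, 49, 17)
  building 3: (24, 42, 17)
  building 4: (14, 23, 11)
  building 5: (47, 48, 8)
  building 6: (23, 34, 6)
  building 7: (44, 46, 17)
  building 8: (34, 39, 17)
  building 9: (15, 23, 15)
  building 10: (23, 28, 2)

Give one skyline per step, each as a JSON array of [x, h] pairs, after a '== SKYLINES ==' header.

== SKYLINES ==
[[22,17],[23,0]]
[[22,17],[23,0],[42,17],[49,0]]
[[22,17],[23,0],[24,17],[49,0]]
[[14,11],[22,17],[23,0],[24,17],[49,0]]
[[14,11],[22,17],[23,0],[24,17],[49,0]]
[[14,11],[22,17],[23,6],[24,17],[49,0]]
[[14,11],[22,17],[23,6],[24,17],[49,0]]
[[14,11],[22,17],[23,6],[24,17],[49,0]]
[[14,11],[15,15],[22,17],[23,6],[24,17],[49,0]]
[[14,11],[15,15],[22,17],[23,6],[24,17],[49,0]]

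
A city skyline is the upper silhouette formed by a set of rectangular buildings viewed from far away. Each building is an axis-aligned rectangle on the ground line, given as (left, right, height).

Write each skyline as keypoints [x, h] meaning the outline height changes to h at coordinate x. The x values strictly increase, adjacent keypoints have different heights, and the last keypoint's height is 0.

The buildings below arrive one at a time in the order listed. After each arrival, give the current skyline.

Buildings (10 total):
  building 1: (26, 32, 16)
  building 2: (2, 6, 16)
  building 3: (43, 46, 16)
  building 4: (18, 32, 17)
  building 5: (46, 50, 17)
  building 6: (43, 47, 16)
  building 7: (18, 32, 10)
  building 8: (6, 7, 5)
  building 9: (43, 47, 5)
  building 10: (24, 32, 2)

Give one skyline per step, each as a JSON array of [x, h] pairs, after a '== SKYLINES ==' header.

== SKYLINES ==
[[26,16],[32,0]]
[[2,16],[6,0],[26,16],[32,0]]
[[2,16],[6,0],[26,16],[32,0],[43,16],[46,0]]
[[2,16],[6,0],[18,17],[32,0],[43,16],[46,0]]
[[2,16],[6,0],[18,17],[32,0],[43,16],[46,17],[50,0]]
[[2,16],[6,0],[18,17],[32,0],[43,16],[46,17],[50,0]]
[[2,16],[6,0],[18,17],[32,0],[43,16],[46,17],[50,0]]
[[2,16],[6,5],[7,0],[18,17],[32,0],[43,16],[46,17],[50,0]]
[[2,16],[6,5],[7,0],[18,17],[32,0],[43,16],[46,17],[50,0]]
[[2,16],[6,5],[7,0],[18,17],[32,0],[43,16],[46,17],[50,0]]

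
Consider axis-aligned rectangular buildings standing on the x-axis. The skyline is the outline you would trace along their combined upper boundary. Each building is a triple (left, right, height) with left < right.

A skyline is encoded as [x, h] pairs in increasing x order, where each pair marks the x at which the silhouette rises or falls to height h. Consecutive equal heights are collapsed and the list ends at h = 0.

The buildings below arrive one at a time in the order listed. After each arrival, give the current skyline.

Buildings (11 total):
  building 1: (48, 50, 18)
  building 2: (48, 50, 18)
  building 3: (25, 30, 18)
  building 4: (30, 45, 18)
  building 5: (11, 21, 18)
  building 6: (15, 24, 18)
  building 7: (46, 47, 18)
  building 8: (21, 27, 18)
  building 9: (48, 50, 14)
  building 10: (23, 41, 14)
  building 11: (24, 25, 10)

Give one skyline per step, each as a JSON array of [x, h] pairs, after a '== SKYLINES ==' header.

== SKYLINES ==
[[48,18],[50,0]]
[[48,18],[50,0]]
[[25,18],[30,0],[48,18],[50,0]]
[[25,18],[45,0],[48,18],[50,0]]
[[11,18],[21,0],[25,18],[45,0],[48,18],[50,0]]
[[11,18],[24,0],[25,18],[45,0],[48,18],[50,0]]
[[11,18],[24,0],[25,18],[45,0],[46,18],[47,0],[48,18],[50,0]]
[[11,18],[45,0],[46,18],[47,0],[48,18],[50,0]]
[[11,18],[45,0],[46,18],[47,0],[48,18],[50,0]]
[[11,18],[45,0],[46,18],[47,0],[48,18],[50,0]]
[[11,18],[45,0],[46,18],[47,0],[48,18],[50,0]]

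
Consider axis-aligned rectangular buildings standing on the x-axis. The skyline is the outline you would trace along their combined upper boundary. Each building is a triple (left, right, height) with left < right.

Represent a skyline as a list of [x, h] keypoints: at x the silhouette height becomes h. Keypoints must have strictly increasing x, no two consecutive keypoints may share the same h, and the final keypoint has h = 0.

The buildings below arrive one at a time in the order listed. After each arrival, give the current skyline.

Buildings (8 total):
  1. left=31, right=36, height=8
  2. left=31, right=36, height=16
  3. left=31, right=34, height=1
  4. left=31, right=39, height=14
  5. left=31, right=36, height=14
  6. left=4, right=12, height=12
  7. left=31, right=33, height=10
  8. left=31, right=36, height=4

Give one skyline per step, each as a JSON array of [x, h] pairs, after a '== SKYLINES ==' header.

== SKYLINES ==
[[31,8],[36,0]]
[[31,16],[36,0]]
[[31,16],[36,0]]
[[31,16],[36,14],[39,0]]
[[31,16],[36,14],[39,0]]
[[4,12],[12,0],[31,16],[36,14],[39,0]]
[[4,12],[12,0],[31,16],[36,14],[39,0]]
[[4,12],[12,0],[31,16],[36,14],[39,0]]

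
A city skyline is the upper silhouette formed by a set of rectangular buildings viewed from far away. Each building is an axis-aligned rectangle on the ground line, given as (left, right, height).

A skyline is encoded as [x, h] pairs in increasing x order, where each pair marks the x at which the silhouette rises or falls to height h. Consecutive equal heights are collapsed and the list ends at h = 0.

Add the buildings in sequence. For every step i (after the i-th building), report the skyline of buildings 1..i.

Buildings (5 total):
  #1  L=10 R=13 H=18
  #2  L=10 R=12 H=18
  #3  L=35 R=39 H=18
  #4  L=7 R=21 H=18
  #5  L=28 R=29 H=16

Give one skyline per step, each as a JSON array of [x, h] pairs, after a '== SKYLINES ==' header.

== SKYLINES ==
[[10,18],[13,0]]
[[10,18],[13,0]]
[[10,18],[13,0],[35,18],[39,0]]
[[7,18],[21,0],[35,18],[39,0]]
[[7,18],[21,0],[28,16],[29,0],[35,18],[39,0]]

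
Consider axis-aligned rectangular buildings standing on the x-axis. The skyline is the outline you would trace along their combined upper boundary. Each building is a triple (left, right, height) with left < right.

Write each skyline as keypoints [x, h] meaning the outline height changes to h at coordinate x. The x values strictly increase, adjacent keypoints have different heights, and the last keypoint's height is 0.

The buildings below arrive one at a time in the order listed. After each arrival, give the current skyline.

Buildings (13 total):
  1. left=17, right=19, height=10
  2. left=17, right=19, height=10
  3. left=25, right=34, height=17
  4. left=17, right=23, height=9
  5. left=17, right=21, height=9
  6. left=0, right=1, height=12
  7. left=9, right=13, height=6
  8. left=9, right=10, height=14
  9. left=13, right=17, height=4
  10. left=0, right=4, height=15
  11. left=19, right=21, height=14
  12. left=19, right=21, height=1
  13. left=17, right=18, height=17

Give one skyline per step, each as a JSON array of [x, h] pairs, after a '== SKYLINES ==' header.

== SKYLINES ==
[[17,10],[19,0]]
[[17,10],[19,0]]
[[17,10],[19,0],[25,17],[34,0]]
[[17,10],[19,9],[23,0],[25,17],[34,0]]
[[17,10],[19,9],[23,0],[25,17],[34,0]]
[[0,12],[1,0],[17,10],[19,9],[23,0],[25,17],[34,0]]
[[0,12],[1,0],[9,6],[13,0],[17,10],[19,9],[23,0],[25,17],[34,0]]
[[0,12],[1,0],[9,14],[10,6],[13,0],[17,10],[19,9],[23,0],[25,17],[34,0]]
[[0,12],[1,0],[9,14],[10,6],[13,4],[17,10],[19,9],[23,0],[25,17],[34,0]]
[[0,15],[4,0],[9,14],[10,6],[13,4],[17,10],[19,9],[23,0],[25,17],[34,0]]
[[0,15],[4,0],[9,14],[10,6],[13,4],[17,10],[19,14],[21,9],[23,0],[25,17],[34,0]]
[[0,15],[4,0],[9,14],[10,6],[13,4],[17,10],[19,14],[21,9],[23,0],[25,17],[34,0]]
[[0,15],[4,0],[9,14],[10,6],[13,4],[17,17],[18,10],[19,14],[21,9],[23,0],[25,17],[34,0]]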